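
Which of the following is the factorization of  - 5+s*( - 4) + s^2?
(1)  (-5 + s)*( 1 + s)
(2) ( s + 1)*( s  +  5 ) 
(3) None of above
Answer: 1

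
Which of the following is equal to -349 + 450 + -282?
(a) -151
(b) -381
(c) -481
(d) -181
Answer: d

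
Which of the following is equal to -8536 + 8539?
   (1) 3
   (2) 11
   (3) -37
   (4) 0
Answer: 1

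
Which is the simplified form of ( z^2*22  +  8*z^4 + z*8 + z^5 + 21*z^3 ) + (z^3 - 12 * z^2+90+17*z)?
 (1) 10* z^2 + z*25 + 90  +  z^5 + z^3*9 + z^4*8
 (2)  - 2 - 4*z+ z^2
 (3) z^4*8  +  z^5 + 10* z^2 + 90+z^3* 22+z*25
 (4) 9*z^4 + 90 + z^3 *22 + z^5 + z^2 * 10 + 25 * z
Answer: 3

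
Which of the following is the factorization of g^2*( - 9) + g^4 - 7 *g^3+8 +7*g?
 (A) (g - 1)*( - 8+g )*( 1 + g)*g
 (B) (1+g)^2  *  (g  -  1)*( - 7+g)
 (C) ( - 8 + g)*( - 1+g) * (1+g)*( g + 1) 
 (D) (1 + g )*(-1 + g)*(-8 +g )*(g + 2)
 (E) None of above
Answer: C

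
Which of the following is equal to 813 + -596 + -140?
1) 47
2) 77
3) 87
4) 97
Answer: 2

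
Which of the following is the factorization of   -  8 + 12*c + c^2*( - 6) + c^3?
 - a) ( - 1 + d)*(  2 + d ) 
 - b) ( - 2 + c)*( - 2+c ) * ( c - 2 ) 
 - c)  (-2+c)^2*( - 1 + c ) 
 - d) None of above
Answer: b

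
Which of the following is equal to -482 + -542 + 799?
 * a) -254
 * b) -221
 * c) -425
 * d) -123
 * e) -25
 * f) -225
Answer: f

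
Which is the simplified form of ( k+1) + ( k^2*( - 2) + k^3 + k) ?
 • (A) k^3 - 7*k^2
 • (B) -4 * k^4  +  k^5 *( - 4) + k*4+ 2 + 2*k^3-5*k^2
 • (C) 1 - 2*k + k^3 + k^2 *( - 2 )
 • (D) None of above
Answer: D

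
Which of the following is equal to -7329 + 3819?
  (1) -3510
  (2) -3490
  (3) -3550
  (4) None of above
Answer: 1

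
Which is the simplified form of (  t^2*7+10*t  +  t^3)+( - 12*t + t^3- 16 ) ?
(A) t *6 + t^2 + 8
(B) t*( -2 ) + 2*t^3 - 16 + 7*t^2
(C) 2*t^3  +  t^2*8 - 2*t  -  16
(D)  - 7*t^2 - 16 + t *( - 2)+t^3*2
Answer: B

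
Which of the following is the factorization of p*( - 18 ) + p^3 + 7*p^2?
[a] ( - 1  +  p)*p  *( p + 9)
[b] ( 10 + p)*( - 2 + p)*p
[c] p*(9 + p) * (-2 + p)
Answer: c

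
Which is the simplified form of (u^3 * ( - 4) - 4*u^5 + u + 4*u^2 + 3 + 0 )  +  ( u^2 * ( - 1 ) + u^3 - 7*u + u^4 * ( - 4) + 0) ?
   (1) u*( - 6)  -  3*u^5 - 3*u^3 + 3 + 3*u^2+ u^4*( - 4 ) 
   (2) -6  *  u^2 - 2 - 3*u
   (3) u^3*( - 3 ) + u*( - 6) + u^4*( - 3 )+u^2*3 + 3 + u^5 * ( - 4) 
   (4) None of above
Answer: 4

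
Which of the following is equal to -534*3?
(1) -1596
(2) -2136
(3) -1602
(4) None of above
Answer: 3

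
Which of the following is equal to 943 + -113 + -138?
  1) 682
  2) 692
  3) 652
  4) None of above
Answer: 2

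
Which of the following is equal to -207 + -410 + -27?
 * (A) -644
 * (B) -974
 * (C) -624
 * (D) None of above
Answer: A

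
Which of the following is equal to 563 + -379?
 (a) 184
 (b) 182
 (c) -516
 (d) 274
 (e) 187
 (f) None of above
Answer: a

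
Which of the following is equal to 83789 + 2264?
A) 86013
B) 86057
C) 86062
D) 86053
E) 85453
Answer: D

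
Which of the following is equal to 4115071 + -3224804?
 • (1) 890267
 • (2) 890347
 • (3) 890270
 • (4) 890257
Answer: 1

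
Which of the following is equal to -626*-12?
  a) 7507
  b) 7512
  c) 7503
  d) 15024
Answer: b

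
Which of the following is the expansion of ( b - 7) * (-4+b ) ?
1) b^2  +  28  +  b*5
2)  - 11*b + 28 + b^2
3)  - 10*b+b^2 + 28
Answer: 2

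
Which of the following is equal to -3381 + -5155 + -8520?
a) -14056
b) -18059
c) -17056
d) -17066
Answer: c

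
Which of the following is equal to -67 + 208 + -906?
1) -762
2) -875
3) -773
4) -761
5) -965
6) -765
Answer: 6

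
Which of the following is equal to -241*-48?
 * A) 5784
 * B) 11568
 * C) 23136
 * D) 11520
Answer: B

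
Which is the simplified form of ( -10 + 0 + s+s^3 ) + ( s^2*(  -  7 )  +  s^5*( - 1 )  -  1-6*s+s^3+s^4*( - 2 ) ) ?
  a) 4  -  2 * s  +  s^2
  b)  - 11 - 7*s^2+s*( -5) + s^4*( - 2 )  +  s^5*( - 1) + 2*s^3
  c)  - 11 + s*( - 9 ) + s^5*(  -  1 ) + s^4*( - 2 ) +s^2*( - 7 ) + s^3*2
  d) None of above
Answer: b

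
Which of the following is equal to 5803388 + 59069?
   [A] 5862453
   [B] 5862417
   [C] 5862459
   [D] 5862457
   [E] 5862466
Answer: D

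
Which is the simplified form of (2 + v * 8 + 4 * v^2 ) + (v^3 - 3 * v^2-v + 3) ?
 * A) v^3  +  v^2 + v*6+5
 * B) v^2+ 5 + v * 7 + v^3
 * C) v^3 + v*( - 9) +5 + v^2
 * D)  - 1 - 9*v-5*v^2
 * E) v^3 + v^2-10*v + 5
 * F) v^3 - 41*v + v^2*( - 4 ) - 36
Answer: B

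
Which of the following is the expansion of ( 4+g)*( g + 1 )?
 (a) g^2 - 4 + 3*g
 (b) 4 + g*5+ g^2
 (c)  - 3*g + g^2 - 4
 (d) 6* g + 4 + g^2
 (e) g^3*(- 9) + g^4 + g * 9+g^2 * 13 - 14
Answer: b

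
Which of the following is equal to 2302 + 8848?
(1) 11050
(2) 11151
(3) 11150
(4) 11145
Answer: 3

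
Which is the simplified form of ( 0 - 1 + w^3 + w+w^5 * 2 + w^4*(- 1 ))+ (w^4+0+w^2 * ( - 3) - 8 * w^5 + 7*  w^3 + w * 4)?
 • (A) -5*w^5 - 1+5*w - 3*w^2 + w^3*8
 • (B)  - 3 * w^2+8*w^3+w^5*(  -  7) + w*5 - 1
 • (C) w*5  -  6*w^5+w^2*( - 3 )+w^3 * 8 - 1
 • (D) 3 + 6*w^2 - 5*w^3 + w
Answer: C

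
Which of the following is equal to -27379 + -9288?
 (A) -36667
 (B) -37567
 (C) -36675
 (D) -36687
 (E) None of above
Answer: A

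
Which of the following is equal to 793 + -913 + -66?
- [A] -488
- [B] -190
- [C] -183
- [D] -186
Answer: D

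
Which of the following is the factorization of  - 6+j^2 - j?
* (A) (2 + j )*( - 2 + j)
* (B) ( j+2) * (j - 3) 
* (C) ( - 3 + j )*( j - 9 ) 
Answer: B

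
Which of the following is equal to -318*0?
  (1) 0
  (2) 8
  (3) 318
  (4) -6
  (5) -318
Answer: 1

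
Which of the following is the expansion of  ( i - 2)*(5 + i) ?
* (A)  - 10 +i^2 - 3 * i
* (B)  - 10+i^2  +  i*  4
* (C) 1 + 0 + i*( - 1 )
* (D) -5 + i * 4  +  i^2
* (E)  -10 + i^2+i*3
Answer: E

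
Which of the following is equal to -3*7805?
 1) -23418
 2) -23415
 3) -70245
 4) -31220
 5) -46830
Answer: 2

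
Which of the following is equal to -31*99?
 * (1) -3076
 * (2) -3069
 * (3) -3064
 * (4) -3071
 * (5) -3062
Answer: 2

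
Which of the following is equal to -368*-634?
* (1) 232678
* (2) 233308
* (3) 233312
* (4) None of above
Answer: 3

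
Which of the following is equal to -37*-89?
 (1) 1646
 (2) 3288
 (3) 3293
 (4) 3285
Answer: 3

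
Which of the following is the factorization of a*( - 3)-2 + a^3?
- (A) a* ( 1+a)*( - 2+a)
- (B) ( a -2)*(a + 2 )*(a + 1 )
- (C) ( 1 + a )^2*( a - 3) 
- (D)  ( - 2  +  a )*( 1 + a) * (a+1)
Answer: D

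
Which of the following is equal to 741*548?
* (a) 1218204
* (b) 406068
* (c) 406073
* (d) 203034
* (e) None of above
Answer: b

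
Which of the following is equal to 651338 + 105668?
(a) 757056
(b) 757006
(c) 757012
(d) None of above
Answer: b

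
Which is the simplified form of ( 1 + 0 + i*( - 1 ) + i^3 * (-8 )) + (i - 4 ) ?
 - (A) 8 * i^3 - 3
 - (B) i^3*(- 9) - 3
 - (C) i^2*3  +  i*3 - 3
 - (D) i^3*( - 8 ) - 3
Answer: D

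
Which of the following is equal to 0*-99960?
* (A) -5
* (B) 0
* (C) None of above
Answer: B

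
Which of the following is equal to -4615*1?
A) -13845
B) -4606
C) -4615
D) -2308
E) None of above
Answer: C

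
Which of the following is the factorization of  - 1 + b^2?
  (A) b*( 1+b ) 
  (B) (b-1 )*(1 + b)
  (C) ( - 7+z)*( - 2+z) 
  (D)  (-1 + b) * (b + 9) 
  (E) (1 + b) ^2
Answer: B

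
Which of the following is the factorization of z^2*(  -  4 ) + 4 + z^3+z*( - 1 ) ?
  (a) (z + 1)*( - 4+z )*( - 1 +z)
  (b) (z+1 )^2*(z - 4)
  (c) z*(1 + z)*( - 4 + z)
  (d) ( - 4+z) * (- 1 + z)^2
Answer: a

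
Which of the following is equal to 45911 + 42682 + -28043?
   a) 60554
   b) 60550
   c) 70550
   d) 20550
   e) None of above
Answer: b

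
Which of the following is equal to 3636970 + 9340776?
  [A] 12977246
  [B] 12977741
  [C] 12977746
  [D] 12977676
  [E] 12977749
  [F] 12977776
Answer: C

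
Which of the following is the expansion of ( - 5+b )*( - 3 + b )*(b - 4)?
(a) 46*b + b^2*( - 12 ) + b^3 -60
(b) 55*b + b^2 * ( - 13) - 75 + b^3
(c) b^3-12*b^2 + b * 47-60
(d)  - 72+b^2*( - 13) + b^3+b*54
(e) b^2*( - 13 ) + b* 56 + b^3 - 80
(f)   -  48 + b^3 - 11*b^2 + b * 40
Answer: c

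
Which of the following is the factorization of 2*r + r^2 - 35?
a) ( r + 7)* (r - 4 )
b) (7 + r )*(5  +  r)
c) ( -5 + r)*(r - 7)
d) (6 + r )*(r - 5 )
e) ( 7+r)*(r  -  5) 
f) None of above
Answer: e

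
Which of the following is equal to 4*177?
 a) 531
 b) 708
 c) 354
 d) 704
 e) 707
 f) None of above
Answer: b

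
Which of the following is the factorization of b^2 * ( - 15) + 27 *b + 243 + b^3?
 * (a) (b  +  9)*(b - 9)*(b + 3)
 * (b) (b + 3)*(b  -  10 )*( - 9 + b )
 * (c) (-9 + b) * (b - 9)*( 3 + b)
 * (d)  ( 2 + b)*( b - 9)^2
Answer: c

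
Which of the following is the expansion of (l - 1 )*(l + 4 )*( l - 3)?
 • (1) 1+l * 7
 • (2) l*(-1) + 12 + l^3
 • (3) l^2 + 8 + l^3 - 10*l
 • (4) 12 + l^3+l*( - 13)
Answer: 4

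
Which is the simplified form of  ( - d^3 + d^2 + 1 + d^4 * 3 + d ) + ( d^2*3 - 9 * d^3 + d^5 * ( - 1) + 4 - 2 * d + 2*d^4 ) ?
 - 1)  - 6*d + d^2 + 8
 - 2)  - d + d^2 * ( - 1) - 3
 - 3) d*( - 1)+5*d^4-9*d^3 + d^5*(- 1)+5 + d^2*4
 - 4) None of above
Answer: 4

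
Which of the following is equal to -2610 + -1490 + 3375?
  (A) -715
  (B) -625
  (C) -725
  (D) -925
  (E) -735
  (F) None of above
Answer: C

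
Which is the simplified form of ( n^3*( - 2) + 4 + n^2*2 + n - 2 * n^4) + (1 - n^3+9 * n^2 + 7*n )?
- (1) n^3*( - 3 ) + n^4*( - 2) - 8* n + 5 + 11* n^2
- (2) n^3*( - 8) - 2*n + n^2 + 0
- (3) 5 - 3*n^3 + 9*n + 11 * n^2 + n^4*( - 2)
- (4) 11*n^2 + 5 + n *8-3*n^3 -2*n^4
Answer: 4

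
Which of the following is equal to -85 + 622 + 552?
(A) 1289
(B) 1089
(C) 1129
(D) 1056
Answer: B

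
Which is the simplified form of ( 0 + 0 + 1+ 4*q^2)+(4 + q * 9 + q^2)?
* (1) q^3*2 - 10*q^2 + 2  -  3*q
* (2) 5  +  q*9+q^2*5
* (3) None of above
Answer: 2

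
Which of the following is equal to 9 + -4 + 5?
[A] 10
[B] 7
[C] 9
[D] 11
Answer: A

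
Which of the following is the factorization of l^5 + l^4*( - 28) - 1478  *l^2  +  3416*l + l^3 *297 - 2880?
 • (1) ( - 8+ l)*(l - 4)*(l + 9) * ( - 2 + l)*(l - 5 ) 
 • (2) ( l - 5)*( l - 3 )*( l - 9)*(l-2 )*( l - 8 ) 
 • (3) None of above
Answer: 3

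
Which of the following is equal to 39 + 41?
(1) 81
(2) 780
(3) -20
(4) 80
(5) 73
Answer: 4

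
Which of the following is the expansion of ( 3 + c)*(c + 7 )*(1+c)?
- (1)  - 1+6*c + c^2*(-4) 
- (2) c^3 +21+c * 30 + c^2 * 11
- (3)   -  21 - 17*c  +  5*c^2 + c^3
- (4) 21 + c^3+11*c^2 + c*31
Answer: 4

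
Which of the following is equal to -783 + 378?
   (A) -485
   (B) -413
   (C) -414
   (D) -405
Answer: D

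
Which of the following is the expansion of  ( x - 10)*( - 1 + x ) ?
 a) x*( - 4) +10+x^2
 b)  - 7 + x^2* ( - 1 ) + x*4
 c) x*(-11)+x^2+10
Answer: c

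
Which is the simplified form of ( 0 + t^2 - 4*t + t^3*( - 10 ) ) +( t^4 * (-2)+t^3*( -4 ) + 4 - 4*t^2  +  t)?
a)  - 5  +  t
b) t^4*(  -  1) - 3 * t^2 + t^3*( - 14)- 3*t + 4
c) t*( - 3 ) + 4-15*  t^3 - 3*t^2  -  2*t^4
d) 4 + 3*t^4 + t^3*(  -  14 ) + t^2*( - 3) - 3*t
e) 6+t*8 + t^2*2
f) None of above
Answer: f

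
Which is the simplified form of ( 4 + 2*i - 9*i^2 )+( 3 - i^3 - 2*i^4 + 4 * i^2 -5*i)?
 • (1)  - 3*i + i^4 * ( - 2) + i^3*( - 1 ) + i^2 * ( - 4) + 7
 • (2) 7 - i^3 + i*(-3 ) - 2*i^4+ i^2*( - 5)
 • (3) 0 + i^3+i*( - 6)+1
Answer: 2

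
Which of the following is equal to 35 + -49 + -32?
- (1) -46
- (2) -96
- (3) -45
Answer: 1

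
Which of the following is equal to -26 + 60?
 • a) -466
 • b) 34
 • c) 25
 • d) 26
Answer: b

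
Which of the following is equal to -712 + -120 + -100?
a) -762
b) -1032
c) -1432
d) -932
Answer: d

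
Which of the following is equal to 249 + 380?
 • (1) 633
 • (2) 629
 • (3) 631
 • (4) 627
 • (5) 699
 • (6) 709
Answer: 2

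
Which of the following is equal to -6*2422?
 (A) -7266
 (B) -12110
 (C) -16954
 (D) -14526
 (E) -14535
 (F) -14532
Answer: F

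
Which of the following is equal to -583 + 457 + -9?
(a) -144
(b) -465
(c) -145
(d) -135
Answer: d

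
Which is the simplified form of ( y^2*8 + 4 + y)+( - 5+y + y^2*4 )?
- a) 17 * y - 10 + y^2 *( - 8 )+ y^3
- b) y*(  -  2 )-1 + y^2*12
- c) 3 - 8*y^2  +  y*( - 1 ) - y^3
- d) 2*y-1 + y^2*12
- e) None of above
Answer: d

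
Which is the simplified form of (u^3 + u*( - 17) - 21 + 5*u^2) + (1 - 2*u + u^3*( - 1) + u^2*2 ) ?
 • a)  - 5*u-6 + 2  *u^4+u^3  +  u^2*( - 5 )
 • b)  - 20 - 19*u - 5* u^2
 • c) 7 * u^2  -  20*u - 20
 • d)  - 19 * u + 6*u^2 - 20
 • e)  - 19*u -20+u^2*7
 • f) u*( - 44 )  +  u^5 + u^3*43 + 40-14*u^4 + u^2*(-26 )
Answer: e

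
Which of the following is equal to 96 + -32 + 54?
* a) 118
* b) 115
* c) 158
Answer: a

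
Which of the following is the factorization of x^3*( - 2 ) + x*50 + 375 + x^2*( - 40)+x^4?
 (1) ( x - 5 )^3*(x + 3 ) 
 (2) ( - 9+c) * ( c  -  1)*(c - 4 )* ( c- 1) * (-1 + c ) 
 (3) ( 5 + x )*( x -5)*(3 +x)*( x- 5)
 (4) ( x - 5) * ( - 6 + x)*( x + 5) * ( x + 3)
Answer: 3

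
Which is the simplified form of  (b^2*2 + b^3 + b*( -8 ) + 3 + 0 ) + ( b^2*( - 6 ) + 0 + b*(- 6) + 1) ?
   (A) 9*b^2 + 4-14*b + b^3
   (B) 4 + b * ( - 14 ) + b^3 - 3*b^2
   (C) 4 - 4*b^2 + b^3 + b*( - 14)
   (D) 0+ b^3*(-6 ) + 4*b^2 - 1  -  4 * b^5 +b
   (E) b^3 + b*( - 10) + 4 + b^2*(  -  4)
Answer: C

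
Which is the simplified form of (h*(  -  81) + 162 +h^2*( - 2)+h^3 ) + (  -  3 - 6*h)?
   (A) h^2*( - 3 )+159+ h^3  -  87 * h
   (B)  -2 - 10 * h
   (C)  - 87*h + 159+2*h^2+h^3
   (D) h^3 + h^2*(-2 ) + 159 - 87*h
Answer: D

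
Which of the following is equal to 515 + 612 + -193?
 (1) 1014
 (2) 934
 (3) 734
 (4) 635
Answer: 2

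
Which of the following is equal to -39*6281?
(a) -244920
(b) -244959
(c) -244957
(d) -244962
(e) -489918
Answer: b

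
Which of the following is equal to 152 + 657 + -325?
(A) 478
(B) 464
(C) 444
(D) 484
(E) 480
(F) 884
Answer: D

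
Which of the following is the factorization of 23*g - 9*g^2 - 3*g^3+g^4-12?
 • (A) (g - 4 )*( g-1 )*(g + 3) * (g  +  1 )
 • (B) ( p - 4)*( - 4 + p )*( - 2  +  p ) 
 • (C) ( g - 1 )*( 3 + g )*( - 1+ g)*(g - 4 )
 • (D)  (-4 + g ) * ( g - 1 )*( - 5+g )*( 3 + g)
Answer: C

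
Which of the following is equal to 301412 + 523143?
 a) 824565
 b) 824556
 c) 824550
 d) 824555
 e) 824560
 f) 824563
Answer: d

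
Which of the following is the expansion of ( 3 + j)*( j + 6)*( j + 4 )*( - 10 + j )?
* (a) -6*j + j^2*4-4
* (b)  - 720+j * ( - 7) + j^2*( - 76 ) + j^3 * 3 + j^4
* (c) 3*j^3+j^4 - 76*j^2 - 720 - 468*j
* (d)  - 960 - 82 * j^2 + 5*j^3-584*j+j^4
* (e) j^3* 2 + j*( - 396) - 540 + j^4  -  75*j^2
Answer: c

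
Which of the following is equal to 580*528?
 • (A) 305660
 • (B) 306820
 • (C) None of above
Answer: C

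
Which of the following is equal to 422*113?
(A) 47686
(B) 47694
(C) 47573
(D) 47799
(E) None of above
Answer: A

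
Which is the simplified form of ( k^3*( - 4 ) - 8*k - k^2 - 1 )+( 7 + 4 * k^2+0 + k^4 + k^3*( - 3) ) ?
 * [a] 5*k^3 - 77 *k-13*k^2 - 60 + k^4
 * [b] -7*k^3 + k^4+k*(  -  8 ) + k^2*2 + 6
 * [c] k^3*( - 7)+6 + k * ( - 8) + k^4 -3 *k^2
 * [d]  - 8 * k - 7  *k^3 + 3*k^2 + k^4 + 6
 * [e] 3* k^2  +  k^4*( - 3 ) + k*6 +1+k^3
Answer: d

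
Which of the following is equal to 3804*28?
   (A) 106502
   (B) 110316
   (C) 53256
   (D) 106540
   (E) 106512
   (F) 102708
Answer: E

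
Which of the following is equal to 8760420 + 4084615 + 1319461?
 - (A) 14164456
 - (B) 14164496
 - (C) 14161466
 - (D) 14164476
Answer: B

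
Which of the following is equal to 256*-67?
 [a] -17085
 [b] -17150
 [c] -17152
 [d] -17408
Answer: c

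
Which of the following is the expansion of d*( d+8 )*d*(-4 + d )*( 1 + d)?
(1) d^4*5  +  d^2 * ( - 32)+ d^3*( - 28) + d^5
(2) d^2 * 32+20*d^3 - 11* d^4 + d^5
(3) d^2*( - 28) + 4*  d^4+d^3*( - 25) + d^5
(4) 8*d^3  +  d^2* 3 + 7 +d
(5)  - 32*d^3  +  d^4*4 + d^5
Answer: 1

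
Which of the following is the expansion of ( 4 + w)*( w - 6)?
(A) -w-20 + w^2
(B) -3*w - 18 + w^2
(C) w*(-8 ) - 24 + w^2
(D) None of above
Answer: D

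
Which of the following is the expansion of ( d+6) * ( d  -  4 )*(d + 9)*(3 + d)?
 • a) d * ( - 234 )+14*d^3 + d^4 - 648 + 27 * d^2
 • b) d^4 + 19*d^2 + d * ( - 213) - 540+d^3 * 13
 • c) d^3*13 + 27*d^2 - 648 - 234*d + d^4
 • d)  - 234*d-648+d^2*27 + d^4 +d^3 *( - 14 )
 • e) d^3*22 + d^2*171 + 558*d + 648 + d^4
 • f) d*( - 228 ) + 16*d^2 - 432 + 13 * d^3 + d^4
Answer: a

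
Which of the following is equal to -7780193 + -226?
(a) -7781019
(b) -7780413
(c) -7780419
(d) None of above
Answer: c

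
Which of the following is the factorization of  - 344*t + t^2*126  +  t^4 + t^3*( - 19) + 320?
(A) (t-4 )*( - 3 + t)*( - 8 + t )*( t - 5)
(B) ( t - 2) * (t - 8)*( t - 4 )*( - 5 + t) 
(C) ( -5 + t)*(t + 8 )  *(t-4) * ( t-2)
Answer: B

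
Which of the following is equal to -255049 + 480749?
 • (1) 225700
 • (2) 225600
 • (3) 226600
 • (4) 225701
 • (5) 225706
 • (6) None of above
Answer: 1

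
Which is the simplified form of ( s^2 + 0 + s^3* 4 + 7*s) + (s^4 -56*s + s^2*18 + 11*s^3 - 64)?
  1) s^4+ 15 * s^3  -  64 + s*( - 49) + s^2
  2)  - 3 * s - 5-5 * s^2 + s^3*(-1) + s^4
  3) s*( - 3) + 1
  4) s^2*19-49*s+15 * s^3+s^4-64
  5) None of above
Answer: 4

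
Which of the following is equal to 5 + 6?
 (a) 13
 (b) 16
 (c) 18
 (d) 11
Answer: d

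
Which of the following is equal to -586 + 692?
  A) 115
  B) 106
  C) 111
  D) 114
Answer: B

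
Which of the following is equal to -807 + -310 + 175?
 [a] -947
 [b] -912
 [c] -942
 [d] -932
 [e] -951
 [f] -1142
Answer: c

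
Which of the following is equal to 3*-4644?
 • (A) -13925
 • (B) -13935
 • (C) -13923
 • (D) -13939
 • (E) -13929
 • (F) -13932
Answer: F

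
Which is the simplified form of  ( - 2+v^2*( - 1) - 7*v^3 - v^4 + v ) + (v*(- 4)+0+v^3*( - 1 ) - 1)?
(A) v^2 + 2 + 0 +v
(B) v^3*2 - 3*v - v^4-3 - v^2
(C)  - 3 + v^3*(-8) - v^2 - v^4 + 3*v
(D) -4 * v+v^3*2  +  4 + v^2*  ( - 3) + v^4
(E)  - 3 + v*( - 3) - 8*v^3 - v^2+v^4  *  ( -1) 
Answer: E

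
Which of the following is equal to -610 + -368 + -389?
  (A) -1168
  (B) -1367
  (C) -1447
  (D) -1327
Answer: B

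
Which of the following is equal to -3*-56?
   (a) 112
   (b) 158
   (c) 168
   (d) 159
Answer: c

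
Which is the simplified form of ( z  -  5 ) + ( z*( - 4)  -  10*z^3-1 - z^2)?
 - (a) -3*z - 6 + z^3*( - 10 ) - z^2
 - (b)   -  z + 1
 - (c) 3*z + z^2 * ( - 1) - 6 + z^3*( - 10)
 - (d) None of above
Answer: a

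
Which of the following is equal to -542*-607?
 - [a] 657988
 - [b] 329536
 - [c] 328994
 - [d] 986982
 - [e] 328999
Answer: c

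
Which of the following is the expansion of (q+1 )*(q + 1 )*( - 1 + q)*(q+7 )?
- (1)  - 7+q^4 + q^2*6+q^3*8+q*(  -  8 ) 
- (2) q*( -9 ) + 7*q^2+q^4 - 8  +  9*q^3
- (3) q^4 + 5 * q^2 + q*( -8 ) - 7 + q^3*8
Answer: 1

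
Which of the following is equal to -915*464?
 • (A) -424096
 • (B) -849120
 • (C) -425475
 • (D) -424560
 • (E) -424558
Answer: D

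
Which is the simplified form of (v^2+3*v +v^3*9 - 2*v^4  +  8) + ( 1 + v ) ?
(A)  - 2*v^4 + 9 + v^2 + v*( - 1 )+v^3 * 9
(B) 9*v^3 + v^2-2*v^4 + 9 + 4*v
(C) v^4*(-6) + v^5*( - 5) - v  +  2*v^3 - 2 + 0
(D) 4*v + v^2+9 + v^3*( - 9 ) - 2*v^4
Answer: B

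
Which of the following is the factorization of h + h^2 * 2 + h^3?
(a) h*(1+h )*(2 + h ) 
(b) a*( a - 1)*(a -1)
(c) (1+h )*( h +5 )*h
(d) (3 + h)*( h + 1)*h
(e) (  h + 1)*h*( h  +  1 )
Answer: e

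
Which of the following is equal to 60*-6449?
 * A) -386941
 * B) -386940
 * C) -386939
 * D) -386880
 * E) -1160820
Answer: B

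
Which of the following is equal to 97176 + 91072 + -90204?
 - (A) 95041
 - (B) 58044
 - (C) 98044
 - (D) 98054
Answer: C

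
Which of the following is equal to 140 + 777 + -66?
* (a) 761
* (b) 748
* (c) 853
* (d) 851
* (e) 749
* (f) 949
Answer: d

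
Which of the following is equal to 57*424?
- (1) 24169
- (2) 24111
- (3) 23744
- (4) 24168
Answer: 4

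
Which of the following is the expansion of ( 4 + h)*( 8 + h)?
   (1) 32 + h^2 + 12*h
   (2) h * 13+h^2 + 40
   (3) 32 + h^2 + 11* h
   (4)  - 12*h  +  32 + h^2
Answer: 1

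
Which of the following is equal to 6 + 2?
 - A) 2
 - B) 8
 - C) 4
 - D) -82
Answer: B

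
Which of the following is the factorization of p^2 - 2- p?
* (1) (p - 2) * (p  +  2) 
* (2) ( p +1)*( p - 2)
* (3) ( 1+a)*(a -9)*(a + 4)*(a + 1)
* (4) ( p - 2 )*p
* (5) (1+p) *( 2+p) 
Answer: 2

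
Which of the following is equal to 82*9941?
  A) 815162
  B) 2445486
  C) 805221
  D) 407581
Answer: A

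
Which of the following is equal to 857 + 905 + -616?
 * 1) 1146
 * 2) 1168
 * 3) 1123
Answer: 1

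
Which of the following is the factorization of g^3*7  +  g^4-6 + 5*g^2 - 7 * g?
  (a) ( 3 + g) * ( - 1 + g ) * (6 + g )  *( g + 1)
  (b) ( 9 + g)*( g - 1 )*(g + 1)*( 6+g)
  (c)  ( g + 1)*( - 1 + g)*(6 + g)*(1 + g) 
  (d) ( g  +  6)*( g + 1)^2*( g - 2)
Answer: c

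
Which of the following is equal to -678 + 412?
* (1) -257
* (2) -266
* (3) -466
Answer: 2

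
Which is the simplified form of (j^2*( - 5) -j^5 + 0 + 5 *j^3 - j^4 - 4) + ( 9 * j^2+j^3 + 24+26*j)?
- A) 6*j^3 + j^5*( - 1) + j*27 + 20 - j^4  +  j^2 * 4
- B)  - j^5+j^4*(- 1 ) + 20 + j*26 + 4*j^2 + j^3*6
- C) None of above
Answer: B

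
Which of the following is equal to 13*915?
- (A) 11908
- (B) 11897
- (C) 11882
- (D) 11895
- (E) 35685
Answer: D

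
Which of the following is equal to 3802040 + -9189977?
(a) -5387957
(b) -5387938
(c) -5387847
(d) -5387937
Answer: d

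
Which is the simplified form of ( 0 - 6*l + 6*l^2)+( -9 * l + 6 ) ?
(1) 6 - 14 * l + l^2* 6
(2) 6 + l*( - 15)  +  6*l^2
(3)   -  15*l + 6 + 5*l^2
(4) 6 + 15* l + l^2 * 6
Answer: 2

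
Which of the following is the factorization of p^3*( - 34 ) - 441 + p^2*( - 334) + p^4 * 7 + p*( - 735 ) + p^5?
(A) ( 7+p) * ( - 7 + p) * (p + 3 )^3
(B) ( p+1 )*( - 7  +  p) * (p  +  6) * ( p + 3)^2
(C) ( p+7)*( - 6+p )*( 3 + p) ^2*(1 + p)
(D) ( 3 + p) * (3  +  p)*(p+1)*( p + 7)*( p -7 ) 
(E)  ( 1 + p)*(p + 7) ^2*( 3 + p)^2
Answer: D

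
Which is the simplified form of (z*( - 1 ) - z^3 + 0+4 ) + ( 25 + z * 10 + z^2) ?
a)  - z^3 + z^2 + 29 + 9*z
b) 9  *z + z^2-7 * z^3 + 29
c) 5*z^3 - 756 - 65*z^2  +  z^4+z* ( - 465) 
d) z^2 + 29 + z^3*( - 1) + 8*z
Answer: a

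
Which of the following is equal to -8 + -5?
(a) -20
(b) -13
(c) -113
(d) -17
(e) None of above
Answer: b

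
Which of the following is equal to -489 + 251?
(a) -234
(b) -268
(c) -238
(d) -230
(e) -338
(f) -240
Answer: c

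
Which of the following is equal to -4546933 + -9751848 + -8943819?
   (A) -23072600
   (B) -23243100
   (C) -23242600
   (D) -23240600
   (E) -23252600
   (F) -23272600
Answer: C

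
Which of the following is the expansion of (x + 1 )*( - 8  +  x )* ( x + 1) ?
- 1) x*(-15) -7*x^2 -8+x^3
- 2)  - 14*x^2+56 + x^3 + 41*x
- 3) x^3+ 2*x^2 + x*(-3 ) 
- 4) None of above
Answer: 4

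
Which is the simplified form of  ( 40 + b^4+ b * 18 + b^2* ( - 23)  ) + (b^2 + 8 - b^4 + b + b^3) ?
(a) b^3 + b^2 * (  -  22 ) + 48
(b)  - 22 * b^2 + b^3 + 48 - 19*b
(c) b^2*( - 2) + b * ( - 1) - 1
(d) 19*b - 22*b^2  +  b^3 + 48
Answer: d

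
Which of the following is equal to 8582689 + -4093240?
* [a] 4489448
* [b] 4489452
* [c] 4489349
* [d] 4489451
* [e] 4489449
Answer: e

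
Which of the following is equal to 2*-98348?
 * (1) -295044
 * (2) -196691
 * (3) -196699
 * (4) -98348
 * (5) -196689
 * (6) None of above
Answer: 6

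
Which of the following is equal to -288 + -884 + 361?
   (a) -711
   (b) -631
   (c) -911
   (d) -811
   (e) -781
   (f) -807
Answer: d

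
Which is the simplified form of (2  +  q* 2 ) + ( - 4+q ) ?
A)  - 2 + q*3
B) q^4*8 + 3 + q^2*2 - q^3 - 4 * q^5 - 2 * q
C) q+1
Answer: A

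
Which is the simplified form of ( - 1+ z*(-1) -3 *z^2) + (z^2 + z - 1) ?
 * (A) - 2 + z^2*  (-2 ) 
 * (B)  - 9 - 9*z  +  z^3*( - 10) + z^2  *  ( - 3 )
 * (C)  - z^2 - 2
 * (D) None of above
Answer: A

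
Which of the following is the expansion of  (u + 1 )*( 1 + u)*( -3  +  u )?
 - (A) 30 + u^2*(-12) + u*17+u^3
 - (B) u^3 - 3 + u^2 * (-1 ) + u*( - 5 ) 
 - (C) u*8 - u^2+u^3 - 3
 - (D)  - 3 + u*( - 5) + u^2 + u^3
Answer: B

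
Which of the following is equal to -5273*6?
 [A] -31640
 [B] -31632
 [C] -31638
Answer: C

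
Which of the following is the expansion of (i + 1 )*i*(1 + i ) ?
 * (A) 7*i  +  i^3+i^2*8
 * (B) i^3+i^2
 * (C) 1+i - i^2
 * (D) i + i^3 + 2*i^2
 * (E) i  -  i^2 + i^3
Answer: D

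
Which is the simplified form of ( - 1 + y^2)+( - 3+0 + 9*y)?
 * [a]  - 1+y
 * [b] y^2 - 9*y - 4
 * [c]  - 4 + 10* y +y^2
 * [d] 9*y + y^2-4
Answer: d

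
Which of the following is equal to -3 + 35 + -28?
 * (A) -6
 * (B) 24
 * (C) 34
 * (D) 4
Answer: D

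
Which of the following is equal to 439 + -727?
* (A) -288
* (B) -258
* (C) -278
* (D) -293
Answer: A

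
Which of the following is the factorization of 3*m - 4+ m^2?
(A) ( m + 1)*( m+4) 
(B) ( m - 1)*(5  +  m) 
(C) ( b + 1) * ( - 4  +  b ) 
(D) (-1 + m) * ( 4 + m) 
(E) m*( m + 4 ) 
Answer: D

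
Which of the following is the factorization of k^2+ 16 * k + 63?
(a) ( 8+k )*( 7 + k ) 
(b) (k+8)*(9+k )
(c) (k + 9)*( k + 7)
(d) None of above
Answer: c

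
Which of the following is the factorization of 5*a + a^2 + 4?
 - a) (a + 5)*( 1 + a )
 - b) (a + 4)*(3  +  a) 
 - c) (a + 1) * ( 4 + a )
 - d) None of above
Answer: c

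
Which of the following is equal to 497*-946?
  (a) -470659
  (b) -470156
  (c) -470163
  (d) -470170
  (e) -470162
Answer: e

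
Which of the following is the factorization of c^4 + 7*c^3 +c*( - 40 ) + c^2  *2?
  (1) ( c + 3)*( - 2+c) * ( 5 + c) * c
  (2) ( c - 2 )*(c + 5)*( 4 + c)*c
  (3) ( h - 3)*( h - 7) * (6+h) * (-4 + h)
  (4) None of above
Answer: 2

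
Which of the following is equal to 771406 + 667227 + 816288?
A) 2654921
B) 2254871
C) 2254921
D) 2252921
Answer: C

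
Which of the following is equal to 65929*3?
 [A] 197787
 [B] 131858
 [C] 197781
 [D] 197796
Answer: A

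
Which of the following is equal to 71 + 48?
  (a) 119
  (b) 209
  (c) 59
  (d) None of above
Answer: a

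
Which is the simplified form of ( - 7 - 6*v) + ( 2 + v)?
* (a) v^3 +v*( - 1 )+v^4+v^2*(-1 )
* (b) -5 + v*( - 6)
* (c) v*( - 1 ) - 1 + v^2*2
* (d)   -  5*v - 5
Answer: d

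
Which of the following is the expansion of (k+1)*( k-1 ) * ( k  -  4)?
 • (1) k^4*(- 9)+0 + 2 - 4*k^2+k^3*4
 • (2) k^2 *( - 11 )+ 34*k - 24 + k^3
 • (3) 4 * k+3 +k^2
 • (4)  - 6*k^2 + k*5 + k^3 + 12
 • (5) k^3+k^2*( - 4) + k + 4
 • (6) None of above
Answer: 6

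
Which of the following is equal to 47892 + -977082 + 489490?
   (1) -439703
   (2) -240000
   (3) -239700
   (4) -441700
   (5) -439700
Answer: 5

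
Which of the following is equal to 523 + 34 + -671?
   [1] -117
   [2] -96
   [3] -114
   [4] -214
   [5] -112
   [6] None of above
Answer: 3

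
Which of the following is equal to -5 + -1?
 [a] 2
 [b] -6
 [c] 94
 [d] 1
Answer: b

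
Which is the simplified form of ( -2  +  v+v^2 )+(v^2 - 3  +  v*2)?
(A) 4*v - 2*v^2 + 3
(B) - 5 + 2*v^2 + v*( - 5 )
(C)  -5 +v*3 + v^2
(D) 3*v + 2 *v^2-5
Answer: D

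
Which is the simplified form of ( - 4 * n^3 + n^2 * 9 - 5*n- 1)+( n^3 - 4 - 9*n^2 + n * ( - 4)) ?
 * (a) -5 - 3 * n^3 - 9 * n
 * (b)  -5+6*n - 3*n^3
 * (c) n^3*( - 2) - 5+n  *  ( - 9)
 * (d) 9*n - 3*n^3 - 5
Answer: a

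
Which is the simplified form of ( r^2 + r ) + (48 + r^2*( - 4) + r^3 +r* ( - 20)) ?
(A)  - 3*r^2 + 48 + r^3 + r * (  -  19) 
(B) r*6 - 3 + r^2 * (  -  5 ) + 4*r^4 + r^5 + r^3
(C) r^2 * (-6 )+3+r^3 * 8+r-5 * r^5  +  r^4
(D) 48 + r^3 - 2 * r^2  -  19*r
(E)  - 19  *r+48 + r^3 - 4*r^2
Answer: A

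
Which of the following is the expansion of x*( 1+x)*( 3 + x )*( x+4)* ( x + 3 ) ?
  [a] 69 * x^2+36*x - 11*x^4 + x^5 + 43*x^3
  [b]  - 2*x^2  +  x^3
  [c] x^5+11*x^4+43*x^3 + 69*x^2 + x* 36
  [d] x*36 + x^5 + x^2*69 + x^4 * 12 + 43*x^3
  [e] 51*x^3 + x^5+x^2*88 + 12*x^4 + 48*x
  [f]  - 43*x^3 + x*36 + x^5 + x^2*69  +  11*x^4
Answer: c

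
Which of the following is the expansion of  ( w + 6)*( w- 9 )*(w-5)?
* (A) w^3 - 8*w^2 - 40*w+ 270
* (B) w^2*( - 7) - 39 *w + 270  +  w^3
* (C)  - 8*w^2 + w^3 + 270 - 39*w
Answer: C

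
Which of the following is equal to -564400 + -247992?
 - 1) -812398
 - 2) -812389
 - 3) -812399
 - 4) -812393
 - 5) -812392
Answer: 5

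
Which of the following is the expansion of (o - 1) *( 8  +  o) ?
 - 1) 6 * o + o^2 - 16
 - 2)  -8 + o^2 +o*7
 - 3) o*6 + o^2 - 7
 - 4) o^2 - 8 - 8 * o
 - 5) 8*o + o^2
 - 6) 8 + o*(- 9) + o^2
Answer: 2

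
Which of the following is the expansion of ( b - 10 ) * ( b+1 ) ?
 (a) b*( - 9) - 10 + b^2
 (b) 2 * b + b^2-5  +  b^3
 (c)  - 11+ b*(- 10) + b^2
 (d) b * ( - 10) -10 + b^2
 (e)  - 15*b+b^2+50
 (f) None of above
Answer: a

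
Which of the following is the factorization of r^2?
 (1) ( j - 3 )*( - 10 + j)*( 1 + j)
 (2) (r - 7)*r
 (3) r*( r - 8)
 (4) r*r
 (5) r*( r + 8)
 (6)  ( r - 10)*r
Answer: 4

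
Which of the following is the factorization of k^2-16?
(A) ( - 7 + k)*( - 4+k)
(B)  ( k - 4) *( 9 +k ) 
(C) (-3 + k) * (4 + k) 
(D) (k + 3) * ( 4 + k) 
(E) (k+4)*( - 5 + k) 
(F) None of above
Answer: F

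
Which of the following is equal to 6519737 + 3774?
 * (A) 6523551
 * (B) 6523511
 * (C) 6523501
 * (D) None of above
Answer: B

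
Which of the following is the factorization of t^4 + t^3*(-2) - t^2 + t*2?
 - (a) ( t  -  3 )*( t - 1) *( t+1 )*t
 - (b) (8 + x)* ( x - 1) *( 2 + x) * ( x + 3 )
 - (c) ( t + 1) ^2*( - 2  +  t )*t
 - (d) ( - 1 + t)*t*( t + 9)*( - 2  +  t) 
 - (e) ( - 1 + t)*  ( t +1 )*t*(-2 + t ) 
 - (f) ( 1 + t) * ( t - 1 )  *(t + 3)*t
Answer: e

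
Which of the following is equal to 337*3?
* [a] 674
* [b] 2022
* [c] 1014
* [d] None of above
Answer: d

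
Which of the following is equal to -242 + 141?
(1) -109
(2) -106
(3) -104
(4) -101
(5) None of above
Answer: 4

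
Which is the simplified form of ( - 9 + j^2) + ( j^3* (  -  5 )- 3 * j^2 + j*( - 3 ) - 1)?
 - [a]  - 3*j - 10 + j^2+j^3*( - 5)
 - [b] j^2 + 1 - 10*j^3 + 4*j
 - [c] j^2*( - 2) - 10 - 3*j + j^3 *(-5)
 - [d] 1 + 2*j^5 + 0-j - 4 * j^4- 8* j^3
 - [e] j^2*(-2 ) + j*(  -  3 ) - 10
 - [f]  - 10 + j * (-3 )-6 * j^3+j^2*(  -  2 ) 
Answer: c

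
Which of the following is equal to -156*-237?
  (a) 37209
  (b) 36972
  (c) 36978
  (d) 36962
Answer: b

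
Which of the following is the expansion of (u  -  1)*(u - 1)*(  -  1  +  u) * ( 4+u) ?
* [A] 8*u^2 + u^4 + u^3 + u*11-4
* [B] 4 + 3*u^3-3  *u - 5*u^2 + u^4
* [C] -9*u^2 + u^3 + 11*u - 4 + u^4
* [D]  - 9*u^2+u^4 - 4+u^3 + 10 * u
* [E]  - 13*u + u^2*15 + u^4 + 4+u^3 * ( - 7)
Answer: C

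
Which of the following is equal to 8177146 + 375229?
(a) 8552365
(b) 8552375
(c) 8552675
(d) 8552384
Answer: b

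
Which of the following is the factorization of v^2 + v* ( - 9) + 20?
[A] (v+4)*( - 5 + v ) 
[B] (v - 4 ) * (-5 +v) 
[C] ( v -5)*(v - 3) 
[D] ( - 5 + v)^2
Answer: B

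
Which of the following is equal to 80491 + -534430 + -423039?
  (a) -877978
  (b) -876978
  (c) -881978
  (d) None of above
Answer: b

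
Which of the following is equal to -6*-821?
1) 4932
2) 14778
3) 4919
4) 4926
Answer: 4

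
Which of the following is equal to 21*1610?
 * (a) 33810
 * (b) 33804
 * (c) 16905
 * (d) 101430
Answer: a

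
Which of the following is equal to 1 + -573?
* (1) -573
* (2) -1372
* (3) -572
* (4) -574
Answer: 3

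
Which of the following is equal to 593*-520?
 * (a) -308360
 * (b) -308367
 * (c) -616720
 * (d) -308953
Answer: a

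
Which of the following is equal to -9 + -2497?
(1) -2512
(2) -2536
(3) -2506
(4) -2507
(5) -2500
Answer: 3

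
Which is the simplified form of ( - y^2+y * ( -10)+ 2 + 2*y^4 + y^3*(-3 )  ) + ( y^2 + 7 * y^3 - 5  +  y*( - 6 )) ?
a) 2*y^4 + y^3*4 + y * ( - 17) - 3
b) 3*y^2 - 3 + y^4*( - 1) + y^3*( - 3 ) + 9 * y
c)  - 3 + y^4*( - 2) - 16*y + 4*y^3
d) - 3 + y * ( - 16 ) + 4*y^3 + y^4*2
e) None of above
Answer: d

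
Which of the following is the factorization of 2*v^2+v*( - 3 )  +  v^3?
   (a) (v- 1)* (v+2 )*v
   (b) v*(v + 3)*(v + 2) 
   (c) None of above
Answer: c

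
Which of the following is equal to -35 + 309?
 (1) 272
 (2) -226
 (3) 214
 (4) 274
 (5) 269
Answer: 4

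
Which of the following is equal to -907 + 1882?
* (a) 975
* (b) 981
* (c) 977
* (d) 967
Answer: a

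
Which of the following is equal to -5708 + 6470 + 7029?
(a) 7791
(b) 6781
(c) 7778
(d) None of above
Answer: a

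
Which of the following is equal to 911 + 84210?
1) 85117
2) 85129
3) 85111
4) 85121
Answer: 4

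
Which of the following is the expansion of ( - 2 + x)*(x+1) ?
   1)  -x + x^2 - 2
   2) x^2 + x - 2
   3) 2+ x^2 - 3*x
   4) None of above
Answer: 1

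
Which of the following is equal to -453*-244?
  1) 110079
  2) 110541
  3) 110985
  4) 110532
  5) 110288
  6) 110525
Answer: 4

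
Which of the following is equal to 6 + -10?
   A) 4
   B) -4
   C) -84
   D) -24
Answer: B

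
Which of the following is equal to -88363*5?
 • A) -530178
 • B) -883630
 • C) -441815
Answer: C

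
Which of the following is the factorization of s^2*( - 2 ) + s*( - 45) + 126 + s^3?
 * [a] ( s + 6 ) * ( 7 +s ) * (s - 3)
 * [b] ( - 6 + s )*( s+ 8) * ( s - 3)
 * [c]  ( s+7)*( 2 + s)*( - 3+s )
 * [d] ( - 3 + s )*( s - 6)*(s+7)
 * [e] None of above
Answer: d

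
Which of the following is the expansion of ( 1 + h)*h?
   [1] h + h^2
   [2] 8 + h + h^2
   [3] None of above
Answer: 1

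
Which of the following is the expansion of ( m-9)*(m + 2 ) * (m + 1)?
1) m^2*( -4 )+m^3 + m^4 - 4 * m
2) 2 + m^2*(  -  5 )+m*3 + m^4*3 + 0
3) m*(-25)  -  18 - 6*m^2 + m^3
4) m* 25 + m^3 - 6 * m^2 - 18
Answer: 3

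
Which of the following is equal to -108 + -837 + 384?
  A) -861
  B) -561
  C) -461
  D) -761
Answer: B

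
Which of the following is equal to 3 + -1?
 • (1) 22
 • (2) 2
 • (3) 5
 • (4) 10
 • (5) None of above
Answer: 2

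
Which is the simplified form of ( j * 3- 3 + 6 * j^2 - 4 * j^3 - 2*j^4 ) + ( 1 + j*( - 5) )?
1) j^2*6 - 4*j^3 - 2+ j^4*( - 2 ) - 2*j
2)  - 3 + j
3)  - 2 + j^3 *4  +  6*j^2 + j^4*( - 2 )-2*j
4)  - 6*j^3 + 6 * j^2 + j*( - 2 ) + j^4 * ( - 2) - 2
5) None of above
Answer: 1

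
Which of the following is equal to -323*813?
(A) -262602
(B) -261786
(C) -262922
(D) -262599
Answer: D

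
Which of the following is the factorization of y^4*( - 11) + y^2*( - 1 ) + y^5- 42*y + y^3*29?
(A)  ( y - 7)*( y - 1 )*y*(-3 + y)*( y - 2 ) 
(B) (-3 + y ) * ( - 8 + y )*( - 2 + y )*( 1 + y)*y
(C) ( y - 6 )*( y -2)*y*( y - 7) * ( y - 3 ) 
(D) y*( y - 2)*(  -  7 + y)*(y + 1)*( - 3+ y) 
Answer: D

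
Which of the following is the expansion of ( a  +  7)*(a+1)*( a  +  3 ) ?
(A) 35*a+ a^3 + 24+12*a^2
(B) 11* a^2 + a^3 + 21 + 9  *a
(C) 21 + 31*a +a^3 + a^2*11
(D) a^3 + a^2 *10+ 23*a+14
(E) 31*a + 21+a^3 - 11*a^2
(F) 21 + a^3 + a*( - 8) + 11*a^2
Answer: C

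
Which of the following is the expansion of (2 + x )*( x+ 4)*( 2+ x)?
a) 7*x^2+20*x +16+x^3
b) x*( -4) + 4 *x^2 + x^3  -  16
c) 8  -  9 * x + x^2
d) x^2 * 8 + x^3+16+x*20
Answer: d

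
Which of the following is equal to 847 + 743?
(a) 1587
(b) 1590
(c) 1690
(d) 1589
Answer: b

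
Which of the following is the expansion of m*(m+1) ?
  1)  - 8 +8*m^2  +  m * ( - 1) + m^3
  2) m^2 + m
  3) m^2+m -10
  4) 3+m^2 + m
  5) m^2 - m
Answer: 2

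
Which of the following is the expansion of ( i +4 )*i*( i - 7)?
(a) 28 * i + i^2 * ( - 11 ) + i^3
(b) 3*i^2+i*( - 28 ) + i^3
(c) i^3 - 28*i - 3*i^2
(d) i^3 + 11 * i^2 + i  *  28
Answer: c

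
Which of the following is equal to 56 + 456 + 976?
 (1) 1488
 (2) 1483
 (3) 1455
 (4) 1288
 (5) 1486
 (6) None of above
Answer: 1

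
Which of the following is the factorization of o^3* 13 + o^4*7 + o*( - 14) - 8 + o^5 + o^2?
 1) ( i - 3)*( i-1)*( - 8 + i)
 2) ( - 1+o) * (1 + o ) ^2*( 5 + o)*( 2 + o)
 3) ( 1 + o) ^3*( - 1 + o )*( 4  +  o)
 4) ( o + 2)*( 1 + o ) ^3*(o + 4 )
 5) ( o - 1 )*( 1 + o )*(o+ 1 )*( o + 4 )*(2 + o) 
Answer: 5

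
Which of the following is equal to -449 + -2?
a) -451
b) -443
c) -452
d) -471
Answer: a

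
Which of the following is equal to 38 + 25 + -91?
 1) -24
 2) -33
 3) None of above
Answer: 3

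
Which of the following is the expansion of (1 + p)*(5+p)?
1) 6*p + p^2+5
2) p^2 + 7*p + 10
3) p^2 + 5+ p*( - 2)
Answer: 1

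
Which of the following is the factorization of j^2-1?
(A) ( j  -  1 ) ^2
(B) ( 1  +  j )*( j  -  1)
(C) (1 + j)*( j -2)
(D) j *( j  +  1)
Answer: B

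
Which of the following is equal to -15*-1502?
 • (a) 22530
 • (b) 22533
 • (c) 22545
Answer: a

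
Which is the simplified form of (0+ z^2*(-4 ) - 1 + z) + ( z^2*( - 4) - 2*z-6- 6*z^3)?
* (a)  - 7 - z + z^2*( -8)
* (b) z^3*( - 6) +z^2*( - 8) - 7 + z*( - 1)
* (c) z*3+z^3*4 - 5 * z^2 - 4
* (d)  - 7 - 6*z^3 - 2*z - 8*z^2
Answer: b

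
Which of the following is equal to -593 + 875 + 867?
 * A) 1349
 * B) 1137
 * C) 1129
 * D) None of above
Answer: D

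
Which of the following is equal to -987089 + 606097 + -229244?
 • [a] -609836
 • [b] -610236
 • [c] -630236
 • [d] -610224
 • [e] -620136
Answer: b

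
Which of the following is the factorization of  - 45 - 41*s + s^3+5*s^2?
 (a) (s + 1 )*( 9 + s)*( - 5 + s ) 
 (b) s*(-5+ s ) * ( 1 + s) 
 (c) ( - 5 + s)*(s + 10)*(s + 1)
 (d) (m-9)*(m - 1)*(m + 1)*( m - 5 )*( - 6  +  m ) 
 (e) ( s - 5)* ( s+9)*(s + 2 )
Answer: a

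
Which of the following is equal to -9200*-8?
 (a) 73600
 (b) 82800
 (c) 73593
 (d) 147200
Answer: a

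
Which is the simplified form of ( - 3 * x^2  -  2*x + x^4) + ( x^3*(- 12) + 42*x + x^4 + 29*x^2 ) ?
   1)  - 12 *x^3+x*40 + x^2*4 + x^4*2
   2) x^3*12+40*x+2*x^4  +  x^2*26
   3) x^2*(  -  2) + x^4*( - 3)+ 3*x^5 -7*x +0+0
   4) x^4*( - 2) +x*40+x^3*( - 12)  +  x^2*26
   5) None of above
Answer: 5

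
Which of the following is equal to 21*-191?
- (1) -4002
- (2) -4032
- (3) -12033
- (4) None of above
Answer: 4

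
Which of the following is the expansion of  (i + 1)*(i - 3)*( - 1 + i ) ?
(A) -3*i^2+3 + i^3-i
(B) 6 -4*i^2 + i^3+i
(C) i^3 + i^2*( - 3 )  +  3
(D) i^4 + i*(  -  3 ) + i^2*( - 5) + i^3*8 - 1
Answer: A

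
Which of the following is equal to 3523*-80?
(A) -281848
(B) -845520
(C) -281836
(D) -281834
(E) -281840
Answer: E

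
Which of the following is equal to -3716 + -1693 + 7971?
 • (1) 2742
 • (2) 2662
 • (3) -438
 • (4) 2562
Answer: 4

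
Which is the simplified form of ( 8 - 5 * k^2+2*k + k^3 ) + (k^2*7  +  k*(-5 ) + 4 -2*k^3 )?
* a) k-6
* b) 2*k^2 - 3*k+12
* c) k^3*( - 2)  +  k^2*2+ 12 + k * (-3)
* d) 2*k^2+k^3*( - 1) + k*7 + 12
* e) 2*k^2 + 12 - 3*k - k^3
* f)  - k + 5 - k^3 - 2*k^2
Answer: e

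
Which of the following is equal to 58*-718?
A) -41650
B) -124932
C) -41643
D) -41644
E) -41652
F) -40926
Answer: D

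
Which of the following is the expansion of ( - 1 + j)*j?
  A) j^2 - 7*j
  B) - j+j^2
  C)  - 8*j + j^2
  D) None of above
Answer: B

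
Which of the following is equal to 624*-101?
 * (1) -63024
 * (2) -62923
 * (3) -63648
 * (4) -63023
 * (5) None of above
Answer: 1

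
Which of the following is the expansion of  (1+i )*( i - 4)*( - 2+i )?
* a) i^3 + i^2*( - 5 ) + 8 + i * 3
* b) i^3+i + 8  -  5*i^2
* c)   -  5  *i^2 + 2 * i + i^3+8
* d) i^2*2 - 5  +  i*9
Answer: c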